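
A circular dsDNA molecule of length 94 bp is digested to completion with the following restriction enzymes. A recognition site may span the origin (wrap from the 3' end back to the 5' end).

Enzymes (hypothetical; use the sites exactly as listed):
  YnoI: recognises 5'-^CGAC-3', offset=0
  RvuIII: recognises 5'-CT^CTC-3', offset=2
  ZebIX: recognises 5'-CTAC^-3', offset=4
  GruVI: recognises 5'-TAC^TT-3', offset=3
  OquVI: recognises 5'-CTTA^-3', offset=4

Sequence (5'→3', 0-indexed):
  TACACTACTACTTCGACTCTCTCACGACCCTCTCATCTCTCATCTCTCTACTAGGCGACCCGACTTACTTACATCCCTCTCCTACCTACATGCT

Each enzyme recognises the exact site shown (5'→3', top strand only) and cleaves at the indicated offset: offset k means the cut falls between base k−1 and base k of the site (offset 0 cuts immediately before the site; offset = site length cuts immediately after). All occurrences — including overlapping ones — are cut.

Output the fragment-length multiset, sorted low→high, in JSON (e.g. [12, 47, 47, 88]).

[1,2,2,3,3,4,4,4,5,5,6,6,7,7,7,7,7,7,7]

Site scan:
  YnoI CGAC/0: at [13, 24, 55, 60] ⇒ [13, 24, 55, 60]
  RvuIII CTCTC/2: at [16, 18, 29, 36, 43, 76] ⇒ [18, 20, 31, 38, 45, 78]
  ZebIX CTAC/4: at [4, 7, 47, 81, 85] ⇒ [8, 11, 51, 85, 89]
  GruVI TACTT/3: at [8, 65] ⇒ [11, 68]
  OquVI CTTA/4: at [63, 67, 92] ⇒ [2, 67, 71]

All cut coordinates (distinct, sorted): [2, 8, 11, 13, 18, 20, 24, 31, 38, 45, 51, 55, 60, 67, 68, 71, 78, 85, 89]

Fragment lengths:
  2→8: 6 bp
  8→11: 3 bp
  11→13: 2 bp
  13→18: 5 bp
  18→20: 2 bp
  20→24: 4 bp
  24→31: 7 bp
  31→38: 7 bp
  38→45: 7 bp
  45→51: 6 bp
  51→55: 4 bp
  55→60: 5 bp
  60→67: 7 bp
  67→68: 1 bp
  68→71: 3 bp
  71→78: 7 bp
  78→85: 7 bp
  85→89: 4 bp
  89→2 (wrap): 94-89+2 = 7 bp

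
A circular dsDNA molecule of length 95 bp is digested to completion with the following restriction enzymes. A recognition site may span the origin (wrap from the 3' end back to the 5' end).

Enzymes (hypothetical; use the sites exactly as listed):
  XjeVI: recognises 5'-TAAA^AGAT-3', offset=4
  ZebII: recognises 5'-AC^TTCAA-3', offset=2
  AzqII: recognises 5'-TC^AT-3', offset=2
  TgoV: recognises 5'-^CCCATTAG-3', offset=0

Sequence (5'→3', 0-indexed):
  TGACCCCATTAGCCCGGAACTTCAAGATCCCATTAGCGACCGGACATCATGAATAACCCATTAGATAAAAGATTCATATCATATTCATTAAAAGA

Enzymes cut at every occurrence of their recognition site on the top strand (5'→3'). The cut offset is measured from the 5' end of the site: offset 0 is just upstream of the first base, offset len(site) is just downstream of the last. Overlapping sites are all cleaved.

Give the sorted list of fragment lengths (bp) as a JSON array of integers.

[5,6,6,6,7,8,8,13,16,20]

Scan for sites:
  XjeVI TAAAAGAT/4: at [65, 88] ⇒ [69, 92]
  ZebII ACTTCAA/2: at [18] ⇒ [20]
  AzqII TCAT/2: at [46, 73, 78, 84] ⇒ [48, 75, 80, 86]
  TgoV CCCATTAG/0: at [4, 28, 56] ⇒ [4, 28, 56]

Pooled cuts: [4, 20, 28, 48, 56, 69, 75, 80, 86, 92]

Fragments:
  4→20: 16 bp
  20→28: 8 bp
  28→48: 20 bp
  48→56: 8 bp
  56→69: 13 bp
  69→75: 6 bp
  75→80: 5 bp
  80→86: 6 bp
  86→92: 6 bp
  92→4 (wrap): 95-92+4 = 7 bp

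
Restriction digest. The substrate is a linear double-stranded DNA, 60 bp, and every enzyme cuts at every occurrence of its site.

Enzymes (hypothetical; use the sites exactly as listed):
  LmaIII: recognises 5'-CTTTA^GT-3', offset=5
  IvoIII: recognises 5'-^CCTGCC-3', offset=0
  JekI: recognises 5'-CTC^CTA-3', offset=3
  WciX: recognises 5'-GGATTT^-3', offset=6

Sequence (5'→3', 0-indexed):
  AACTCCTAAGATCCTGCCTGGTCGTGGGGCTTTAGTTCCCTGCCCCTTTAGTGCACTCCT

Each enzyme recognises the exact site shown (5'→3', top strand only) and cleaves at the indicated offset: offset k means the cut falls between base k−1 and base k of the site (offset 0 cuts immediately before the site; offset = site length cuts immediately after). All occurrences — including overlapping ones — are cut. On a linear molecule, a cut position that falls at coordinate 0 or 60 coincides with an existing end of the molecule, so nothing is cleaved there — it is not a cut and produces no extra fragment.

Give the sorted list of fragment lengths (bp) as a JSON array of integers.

Per-enzyme occurrences:
  LmaIII (CTTTAGT, off=5): starts [29, 45] → cuts [34, 50]
  IvoIII (CCTGCC, off=0): starts [12, 38] → cuts [12, 38]
  JekI (CTCCTA, off=3): starts [2] → cuts [5]
  WciX (GGATTT, off=6): no sites

Pooled cuts: [5, 12, 34, 38, 50]

Fragment lengths:
  [0,5): 5 bp
  [5,12): 7 bp
  [12,34): 22 bp
  [34,38): 4 bp
  [38,50): 12 bp
  [50,60): 10 bp

[4,5,7,10,12,22]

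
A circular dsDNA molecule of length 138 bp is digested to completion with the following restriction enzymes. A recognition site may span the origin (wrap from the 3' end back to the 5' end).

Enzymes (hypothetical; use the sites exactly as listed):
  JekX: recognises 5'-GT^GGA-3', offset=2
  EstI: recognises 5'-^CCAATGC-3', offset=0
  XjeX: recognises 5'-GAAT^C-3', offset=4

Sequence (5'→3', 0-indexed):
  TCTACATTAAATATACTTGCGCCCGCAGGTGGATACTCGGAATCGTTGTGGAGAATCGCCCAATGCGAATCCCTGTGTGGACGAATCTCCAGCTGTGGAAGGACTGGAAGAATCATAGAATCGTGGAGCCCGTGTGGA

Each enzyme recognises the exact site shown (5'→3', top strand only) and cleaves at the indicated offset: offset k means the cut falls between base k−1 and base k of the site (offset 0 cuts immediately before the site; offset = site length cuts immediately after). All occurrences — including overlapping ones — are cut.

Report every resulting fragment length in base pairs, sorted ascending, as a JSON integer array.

Site scan:
  JekX GTGGA/2: at [28, 47, 76, 94, 122, 133] ⇒ [30, 49, 78, 96, 124, 135]
  EstI CCAATGC/0: at [59] ⇒ [59]
  XjeX GAATC/4: at [39, 52, 66, 82, 109, 117] ⇒ [43, 56, 70, 86, 113, 121]

Pooled cuts: [30, 43, 49, 56, 59, 70, 78, 86, 96, 113, 121, 124, 135]

Fragment lengths:
  30→43: 13 bp
  43→49: 6 bp
  49→56: 7 bp
  56→59: 3 bp
  59→70: 11 bp
  70→78: 8 bp
  78→86: 8 bp
  86→96: 10 bp
  96→113: 17 bp
  113→121: 8 bp
  121→124: 3 bp
  124→135: 11 bp
  135→30 (wrap): 138-135+30 = 33 bp

[3,3,6,7,8,8,8,10,11,11,13,17,33]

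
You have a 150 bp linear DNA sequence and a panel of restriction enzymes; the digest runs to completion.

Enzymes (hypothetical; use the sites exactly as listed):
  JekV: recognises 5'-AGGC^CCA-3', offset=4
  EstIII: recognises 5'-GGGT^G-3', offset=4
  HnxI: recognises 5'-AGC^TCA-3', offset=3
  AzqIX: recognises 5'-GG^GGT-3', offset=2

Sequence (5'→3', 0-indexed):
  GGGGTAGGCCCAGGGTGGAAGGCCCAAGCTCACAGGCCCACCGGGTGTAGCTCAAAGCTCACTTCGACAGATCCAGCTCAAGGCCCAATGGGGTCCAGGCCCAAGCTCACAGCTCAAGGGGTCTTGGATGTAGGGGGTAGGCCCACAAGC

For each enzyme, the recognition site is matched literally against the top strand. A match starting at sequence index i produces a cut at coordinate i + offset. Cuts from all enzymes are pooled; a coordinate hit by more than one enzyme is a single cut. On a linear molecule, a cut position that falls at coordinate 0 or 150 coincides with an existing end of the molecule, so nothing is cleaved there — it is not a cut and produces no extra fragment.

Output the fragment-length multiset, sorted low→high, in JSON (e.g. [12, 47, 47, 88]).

Scan for sites:
  JekV (AGGCCCA, off=4): starts [5, 19, 33, 80, 96, 138] → cuts [9, 23, 37, 84, 100, 142]
  EstIII (GGGTG, off=4): starts [12, 42] → cuts [16, 46]
  HnxI (AGCTCA, off=3): starts [26, 48, 55, 74, 103, 110] → cuts [29, 51, 58, 77, 106, 113]
  AzqIX (GGGGT, off=2): starts [0, 89, 117, 133] → cuts [2, 91, 119, 135]

All cut coordinates (distinct, sorted): [2, 9, 16, 23, 29, 37, 46, 51, 58, 77, 84, 91, 100, 106, 113, 119, 135, 142]

Fragments:
  [0,2): 2 bp
  [2,9): 7 bp
  [9,16): 7 bp
  [16,23): 7 bp
  [23,29): 6 bp
  [29,37): 8 bp
  [37,46): 9 bp
  [46,51): 5 bp
  [51,58): 7 bp
  [58,77): 19 bp
  [77,84): 7 bp
  [84,91): 7 bp
  [91,100): 9 bp
  [100,106): 6 bp
  [106,113): 7 bp
  [113,119): 6 bp
  [119,135): 16 bp
  [135,142): 7 bp
  [142,150): 8 bp

[2,5,6,6,6,7,7,7,7,7,7,7,7,8,8,9,9,16,19]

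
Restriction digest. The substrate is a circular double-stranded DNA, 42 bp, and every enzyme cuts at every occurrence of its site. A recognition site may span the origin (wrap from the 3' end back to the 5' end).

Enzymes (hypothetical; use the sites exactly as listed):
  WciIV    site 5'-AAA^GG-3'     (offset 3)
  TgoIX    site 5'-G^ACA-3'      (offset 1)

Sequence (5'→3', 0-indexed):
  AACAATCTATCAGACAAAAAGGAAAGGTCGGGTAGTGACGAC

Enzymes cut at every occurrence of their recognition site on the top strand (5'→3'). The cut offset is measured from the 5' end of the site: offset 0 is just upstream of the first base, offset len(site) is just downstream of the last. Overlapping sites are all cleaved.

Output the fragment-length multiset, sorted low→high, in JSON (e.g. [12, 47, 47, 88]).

Scan for sites:
  WciIV AAAGG/3: at [17, 22] ⇒ [20, 25]
  TgoIX GACA/1: at [12, 39] ⇒ [13, 40]

Pooled cuts: [13, 20, 25, 40]

Fragments:
  13→20: 7 bp
  20→25: 5 bp
  25→40: 15 bp
  40→13 (wrap): 42-40+13 = 15 bp

[5,7,15,15]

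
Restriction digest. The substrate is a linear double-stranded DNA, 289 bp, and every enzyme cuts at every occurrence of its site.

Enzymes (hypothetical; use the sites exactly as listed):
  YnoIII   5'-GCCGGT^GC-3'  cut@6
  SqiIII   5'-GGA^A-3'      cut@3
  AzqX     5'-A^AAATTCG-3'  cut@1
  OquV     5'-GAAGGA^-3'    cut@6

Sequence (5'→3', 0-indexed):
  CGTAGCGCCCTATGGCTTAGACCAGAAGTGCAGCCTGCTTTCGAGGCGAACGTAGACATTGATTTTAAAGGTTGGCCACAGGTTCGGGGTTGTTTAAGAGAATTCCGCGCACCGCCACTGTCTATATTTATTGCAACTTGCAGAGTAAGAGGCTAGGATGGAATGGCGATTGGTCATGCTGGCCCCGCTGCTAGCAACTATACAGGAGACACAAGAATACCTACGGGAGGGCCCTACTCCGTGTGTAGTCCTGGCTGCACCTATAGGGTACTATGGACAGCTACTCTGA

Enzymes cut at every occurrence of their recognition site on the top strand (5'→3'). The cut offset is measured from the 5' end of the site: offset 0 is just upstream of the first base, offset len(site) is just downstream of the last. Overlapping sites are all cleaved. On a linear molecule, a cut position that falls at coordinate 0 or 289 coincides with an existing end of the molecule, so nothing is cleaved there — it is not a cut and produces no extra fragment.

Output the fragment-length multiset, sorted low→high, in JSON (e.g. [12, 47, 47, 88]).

[127,162]

Site scan:
  YnoIII (GCCGGTGC, off=6): no sites
  SqiIII (GGAA, off=3): starts [159] → cuts [162]
  AzqX (AAAATTCG, off=1): no sites
  OquV (GAAGGA, off=6): no sites

Pooled cuts: [162]

Fragment lengths:
  [0,162): 162 bp
  [162,289): 127 bp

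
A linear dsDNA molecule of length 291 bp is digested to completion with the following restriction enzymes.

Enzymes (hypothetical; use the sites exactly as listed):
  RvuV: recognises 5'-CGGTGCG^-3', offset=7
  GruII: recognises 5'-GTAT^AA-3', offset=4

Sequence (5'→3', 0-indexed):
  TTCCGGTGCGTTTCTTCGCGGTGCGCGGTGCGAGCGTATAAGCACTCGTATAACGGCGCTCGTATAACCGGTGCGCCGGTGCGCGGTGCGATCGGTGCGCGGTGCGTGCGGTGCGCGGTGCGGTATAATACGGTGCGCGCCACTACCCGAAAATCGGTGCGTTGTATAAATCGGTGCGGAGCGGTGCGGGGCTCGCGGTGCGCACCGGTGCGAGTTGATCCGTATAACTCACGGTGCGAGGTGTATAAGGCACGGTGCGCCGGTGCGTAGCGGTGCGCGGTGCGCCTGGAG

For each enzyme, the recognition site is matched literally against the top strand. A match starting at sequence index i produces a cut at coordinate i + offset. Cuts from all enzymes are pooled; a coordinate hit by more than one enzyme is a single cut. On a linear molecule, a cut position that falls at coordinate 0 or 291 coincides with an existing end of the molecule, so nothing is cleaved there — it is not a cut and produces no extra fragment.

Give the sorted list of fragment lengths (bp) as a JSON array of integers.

Scan for sites:
  RvuV (CGGTGCG, off=7): starts [3, 18, 25, 68, 76, 83, 92, 99, 108, 115, 130, 154, 171, 181, 195, 205, 231, 252, 260, 270, 277] → cuts [10, 25, 32, 75, 83, 90, 99, 106, 115, 122, 137, 161, 178, 188, 202, 212, 238, 259, 267, 277, 284]
  GruII (GTATAA, off=4): starts [35, 47, 61, 122, 163, 221, 242] → cuts [39, 51, 65, 126, 167, 225, 246]

Pooled cuts: [10, 25, 32, 39, 51, 65, 75, 83, 90, 99, 106, 115, 122, 126, 137, 161, 167, 178, 188, 202, 212, 225, 238, 246, 259, 267, 277, 284]

Fragment lengths:
  [0,10): 10 bp
  [10,25): 15 bp
  [25,32): 7 bp
  [32,39): 7 bp
  [39,51): 12 bp
  [51,65): 14 bp
  [65,75): 10 bp
  [75,83): 8 bp
  [83,90): 7 bp
  [90,99): 9 bp
  [99,106): 7 bp
  [106,115): 9 bp
  [115,122): 7 bp
  [122,126): 4 bp
  [126,137): 11 bp
  [137,161): 24 bp
  [161,167): 6 bp
  [167,178): 11 bp
  [178,188): 10 bp
  [188,202): 14 bp
  [202,212): 10 bp
  [212,225): 13 bp
  [225,238): 13 bp
  [238,246): 8 bp
  [246,259): 13 bp
  [259,267): 8 bp
  [267,277): 10 bp
  [277,284): 7 bp
  [284,291): 7 bp

[4,6,7,7,7,7,7,7,7,8,8,8,9,9,10,10,10,10,10,11,11,12,13,13,13,14,14,15,24]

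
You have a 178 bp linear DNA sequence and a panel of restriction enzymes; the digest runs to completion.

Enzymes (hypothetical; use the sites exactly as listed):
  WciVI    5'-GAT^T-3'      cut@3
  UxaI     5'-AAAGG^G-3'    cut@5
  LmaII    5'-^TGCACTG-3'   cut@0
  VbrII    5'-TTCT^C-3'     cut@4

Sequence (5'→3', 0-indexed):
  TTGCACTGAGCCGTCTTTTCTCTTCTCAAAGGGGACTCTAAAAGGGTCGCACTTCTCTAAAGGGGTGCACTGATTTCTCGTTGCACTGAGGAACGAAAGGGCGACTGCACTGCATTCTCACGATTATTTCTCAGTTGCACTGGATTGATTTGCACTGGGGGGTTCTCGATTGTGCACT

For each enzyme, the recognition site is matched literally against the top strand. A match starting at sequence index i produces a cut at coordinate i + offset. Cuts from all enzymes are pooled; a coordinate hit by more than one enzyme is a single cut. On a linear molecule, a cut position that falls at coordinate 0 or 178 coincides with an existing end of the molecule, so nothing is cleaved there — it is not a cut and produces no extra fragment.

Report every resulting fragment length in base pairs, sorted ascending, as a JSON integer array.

[1,1,2,3,4,4,4,4,5,5,6,6,7,7,8,9,10,11,13,13,16,19,20]

Per-enzyme occurrences:
  WciVI (GATT, off=3): starts [71, 121, 142, 146, 167] → cuts [74, 124, 145, 149, 170]
  UxaI (AAAGGG, off=5): starts [27, 40, 58, 95] → cuts [32, 45, 63, 100]
  LmaII (TGCACTG, off=0): starts [1, 65, 81, 105, 135, 150] → cuts [1, 65, 81, 105, 135, 150]
  VbrII (TTCTC, off=4): starts [17, 22, 52, 74, 114, 127, 162] → cuts [21, 26, 56, 78, 118, 131, 166]

Pooled cuts: [1, 21, 26, 32, 45, 56, 63, 65, 74, 78, 81, 100, 105, 118, 124, 131, 135, 145, 149, 150, 166, 170]

Fragments:
  [0,1): 1 bp
  [1,21): 20 bp
  [21,26): 5 bp
  [26,32): 6 bp
  [32,45): 13 bp
  [45,56): 11 bp
  [56,63): 7 bp
  [63,65): 2 bp
  [65,74): 9 bp
  [74,78): 4 bp
  [78,81): 3 bp
  [81,100): 19 bp
  [100,105): 5 bp
  [105,118): 13 bp
  [118,124): 6 bp
  [124,131): 7 bp
  [131,135): 4 bp
  [135,145): 10 bp
  [145,149): 4 bp
  [149,150): 1 bp
  [150,166): 16 bp
  [166,170): 4 bp
  [170,178): 8 bp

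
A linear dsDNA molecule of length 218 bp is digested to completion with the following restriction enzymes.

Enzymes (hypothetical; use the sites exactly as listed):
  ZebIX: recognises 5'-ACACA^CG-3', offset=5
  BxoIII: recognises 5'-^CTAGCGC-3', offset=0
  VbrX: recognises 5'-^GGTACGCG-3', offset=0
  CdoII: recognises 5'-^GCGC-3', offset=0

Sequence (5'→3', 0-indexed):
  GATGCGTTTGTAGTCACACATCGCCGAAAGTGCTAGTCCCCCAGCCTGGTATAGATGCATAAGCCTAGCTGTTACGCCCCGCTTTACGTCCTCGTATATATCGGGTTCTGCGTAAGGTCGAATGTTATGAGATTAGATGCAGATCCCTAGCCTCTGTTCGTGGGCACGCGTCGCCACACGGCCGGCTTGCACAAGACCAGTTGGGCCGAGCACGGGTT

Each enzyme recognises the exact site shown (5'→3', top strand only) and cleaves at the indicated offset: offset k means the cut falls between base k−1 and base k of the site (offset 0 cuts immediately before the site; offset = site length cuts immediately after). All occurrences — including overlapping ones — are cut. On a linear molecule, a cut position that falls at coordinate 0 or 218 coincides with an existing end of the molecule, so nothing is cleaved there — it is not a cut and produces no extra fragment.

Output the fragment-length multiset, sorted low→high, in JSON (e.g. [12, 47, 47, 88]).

Per-enzyme occurrences:
  ZebIX (ACACACG, off=5): no sites
  BxoIII (CTAGCGC, off=0): no sites
  VbrX (GGTACGCG, off=0): no sites
  CdoII (GCGC, off=0): no sites

Pooled cuts: ∅

Fragments:
  no cuts → one linear fragment of 218 bp

[218]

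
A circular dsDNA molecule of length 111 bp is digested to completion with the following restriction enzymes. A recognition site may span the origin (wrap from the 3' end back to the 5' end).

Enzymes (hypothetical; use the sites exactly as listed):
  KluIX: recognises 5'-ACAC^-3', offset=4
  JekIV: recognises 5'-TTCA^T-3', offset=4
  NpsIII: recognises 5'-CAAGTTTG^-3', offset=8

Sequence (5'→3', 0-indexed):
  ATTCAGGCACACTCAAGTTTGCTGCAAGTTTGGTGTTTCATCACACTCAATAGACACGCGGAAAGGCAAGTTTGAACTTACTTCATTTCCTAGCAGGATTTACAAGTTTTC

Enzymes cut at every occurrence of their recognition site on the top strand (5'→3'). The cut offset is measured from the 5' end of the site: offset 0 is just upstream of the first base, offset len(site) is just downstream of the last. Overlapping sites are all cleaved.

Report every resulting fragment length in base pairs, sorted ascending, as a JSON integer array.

Site scan:
  KluIX ACAC/4: at [8, 42, 53] ⇒ [12, 46, 57]
  JekIV TTCAT/4: at [36, 81, 108] ⇒ [1, 40, 85]
  NpsIII CAAGTTTG/8: at [13, 24, 66] ⇒ [21, 32, 74]

Pooled cuts: [1, 12, 21, 32, 40, 46, 57, 74, 85]

Fragments:
  1→12: 11 bp
  12→21: 9 bp
  21→32: 11 bp
  32→40: 8 bp
  40→46: 6 bp
  46→57: 11 bp
  57→74: 17 bp
  74→85: 11 bp
  85→1 (wrap): 111-85+1 = 27 bp

[6,8,9,11,11,11,11,17,27]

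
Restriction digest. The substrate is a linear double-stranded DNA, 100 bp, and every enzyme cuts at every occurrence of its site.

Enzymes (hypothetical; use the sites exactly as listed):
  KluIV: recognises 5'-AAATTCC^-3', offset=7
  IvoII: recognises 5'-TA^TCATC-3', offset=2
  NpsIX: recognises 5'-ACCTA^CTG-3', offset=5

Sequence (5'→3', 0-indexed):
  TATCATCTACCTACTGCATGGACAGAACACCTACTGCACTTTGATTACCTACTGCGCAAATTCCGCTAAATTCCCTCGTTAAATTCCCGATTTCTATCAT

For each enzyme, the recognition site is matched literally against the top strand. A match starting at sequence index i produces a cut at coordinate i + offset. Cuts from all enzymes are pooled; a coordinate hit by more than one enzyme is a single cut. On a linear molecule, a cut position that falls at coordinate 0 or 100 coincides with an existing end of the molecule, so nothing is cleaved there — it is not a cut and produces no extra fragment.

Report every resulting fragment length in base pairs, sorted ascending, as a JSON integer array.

Site scan:
  KluIV (AAATTCC, off=7): starts [57, 67, 80] → cuts [64, 74, 87]
  IvoII (TATCATC, off=2): starts [0] → cuts [2]
  NpsIX (ACCTACTG, off=5): starts [8, 28, 46] → cuts [13, 33, 51]

Pooled cuts: [2, 13, 33, 51, 64, 74, 87]

Fragment lengths:
  [0,2): 2 bp
  [2,13): 11 bp
  [13,33): 20 bp
  [33,51): 18 bp
  [51,64): 13 bp
  [64,74): 10 bp
  [74,87): 13 bp
  [87,100): 13 bp

[2,10,11,13,13,13,18,20]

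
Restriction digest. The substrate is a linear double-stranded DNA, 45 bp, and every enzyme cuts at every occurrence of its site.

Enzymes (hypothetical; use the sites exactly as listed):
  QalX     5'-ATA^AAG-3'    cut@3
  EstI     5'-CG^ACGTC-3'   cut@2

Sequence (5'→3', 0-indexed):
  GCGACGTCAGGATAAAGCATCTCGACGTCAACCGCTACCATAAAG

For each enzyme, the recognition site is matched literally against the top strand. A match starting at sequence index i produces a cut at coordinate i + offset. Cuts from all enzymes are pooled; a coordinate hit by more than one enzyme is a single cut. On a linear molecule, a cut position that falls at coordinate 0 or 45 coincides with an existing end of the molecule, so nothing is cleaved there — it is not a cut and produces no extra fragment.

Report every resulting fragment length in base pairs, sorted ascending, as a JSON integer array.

Site scan:
  QalX ATAAAG/3: at [11, 39] ⇒ [14, 42]
  EstI CGACGTC/2: at [1, 22] ⇒ [3, 24]

All cut coordinates (distinct, sorted): [3, 14, 24, 42]

Fragment lengths:
  [0,3): 3 bp
  [3,14): 11 bp
  [14,24): 10 bp
  [24,42): 18 bp
  [42,45): 3 bp

[3,3,10,11,18]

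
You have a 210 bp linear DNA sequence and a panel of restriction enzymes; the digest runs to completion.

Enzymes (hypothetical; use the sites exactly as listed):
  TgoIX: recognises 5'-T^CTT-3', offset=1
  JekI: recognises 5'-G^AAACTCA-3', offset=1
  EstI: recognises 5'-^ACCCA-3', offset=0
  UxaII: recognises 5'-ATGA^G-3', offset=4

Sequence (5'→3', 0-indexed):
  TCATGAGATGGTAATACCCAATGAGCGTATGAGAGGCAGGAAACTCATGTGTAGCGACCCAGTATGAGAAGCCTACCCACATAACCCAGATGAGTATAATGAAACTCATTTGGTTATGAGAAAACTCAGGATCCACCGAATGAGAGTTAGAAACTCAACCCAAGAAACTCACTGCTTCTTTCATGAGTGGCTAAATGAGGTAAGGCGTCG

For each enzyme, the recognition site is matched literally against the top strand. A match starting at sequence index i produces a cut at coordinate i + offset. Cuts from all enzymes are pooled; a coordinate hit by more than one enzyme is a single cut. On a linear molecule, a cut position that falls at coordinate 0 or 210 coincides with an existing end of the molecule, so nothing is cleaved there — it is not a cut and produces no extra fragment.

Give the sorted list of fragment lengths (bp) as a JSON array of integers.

Per-enzyme occurrences:
  TgoIX (TCTT, off=1): starts [176] → cuts [177]
  JekI (GAAACTCA, off=1): starts [39, 100, 149, 163] → cuts [40, 101, 150, 164]
  EstI (ACCCA, off=0): starts [15, 56, 74, 83, 157] → cuts [15, 56, 74, 83, 157]
  UxaII (ATGAG, off=4): starts [2, 20, 28, 63, 89, 115, 139, 182, 194] → cuts [6, 24, 32, 67, 93, 119, 143, 186, 198]

Pooled cuts: [6, 15, 24, 32, 40, 56, 67, 74, 83, 93, 101, 119, 143, 150, 157, 164, 177, 186, 198]

Fragment lengths:
  [0,6): 6 bp
  [6,15): 9 bp
  [15,24): 9 bp
  [24,32): 8 bp
  [32,40): 8 bp
  [40,56): 16 bp
  [56,67): 11 bp
  [67,74): 7 bp
  [74,83): 9 bp
  [83,93): 10 bp
  [93,101): 8 bp
  [101,119): 18 bp
  [119,143): 24 bp
  [143,150): 7 bp
  [150,157): 7 bp
  [157,164): 7 bp
  [164,177): 13 bp
  [177,186): 9 bp
  [186,198): 12 bp
  [198,210): 12 bp

[6,7,7,7,7,8,8,8,9,9,9,9,10,11,12,12,13,16,18,24]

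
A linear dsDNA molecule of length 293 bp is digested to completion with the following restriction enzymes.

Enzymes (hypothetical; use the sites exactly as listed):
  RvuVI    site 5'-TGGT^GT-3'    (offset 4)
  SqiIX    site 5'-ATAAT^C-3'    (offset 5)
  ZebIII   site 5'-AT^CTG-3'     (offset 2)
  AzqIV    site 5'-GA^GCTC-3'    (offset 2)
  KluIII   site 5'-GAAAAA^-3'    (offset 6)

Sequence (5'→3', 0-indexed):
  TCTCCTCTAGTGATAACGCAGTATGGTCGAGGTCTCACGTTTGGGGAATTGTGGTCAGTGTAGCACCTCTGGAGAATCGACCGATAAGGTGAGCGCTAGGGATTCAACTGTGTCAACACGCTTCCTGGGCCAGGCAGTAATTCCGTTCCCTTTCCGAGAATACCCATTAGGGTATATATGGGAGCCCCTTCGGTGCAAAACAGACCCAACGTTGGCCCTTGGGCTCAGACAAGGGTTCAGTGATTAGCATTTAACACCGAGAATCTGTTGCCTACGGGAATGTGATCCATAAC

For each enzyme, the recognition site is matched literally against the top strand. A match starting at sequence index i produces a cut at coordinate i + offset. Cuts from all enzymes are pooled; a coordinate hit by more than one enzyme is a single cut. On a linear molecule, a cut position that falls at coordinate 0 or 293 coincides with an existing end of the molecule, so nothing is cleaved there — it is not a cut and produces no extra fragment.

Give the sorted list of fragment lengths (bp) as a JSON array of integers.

Per-enzyme occurrences:
  RvuVI (TGGTGT, off=4): no sites
  SqiIX (ATAATC, off=5): no sites
  ZebIII (ATCTG, off=2): starts [262] → cuts [264]
  AzqIV (GAGCTC, off=2): no sites
  KluIII (GAAAAA, off=6): no sites

Pooled cuts: [264]

Fragments:
  [0,264): 264 bp
  [264,293): 29 bp

[29,264]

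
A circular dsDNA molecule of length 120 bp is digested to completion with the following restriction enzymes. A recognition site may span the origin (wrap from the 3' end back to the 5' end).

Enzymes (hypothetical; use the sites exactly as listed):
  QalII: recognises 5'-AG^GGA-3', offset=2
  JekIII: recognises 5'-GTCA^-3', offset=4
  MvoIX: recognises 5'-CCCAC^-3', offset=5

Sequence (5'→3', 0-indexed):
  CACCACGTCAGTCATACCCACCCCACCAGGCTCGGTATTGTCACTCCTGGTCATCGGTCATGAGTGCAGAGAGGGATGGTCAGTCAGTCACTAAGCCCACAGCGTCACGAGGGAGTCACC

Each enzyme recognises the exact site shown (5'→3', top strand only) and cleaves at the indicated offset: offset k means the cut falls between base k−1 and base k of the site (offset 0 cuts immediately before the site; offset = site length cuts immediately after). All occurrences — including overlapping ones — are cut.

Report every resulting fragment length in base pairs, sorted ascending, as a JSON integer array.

[4,4,4,4,5,5,7,7,7,7,7,9,10,10,13,17]

Per-enzyme occurrences:
  QalII (AGGGA, off=2): starts [71, 109] → cuts [73, 111]
  JekIII (GTCA, off=4): starts [6, 10, 39, 49, 56, 78, 82, 86, 103, 114] → cuts [10, 14, 43, 53, 60, 82, 86, 90, 107, 118]
  MvoIX (CCCAC, off=5): starts [16, 21, 95, 118] → cuts [3, 21, 26, 100]

Pooled cuts: [3, 10, 14, 21, 26, 43, 53, 60, 73, 82, 86, 90, 100, 107, 111, 118]

Fragments:
  3→10: 7 bp
  10→14: 4 bp
  14→21: 7 bp
  21→26: 5 bp
  26→43: 17 bp
  43→53: 10 bp
  53→60: 7 bp
  60→73: 13 bp
  73→82: 9 bp
  82→86: 4 bp
  86→90: 4 bp
  90→100: 10 bp
  100→107: 7 bp
  107→111: 4 bp
  111→118: 7 bp
  118→3 (wrap): 120-118+3 = 5 bp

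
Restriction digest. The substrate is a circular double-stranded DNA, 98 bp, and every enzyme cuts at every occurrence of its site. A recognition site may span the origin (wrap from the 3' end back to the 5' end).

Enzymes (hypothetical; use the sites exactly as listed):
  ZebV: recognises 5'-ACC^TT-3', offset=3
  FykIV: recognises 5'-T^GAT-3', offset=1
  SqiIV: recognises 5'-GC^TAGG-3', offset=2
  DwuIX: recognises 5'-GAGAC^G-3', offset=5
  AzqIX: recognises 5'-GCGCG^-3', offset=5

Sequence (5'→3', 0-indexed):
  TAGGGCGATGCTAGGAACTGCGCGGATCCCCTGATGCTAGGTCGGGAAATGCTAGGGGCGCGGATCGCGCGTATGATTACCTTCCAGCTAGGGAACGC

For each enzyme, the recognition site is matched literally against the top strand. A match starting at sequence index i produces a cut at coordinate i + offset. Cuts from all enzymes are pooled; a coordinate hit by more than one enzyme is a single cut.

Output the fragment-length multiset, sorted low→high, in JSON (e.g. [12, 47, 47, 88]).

[3,5,7,7,8,9,10,10,11,13,15]

Per-enzyme occurrences:
  ZebV (ACCTT, off=3): starts [78] → cuts [81]
  FykIV (TGAT, off=1): starts [31, 73] → cuts [32, 74]
  SqiIV (GCTAGG, off=2): starts [9, 35, 50, 86, 96] → cuts [0, 11, 37, 52, 88]
  DwuIX (GAGACG, off=5): no sites
  AzqIX (GCGCG, off=5): starts [19, 57, 66] → cuts [24, 62, 71]

All cut coordinates (distinct, sorted): [0, 11, 24, 32, 37, 52, 62, 71, 74, 81, 88]

Fragments:
  0→11: 11 bp
  11→24: 13 bp
  24→32: 8 bp
  32→37: 5 bp
  37→52: 15 bp
  52→62: 10 bp
  62→71: 9 bp
  71→74: 3 bp
  74→81: 7 bp
  81→88: 7 bp
  88→0 (wrap): 98-88+0 = 10 bp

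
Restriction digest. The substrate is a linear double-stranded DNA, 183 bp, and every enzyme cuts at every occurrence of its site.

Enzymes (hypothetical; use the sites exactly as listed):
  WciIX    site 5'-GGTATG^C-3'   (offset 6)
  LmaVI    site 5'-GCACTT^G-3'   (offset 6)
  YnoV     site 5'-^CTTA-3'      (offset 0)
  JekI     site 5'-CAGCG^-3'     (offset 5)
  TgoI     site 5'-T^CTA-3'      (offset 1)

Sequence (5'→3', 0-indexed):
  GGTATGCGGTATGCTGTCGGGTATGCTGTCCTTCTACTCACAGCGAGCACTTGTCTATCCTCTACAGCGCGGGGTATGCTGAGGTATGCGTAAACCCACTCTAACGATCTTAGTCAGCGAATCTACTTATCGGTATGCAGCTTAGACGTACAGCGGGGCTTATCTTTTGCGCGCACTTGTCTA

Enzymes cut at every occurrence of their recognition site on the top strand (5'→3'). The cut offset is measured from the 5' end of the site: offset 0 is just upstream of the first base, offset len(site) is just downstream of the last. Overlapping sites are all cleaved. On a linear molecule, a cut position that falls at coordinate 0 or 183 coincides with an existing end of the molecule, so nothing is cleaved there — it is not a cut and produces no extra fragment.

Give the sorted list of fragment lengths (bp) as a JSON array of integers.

[2,2,3,3,3,3,3,6,7,7,7,8,8,8,9,10,11,12,12,12,12,15,20]

Per-enzyme occurrences:
  WciIX GGTATGC/6: at [0, 7, 19, 72, 82, 131] ⇒ [6, 13, 25, 78, 88, 137]
  LmaVI GCACTTG/6: at [46, 172] ⇒ [52, 178]
  YnoV CTTA/0: at [108, 125, 140, 158] ⇒ [108, 125, 140, 158]
  JekI CAGCG/5: at [40, 64, 114, 150] ⇒ [45, 69, 119, 155]
  TgoI TCTA/1: at [32, 53, 60, 99, 121, 179] ⇒ [33, 54, 61, 100, 122, 180]

Pooled cuts: [6, 13, 25, 33, 45, 52, 54, 61, 69, 78, 88, 100, 108, 119, 122, 125, 137, 140, 155, 158, 178, 180]

Fragments:
  [0,6): 6 bp
  [6,13): 7 bp
  [13,25): 12 bp
  [25,33): 8 bp
  [33,45): 12 bp
  [45,52): 7 bp
  [52,54): 2 bp
  [54,61): 7 bp
  [61,69): 8 bp
  [69,78): 9 bp
  [78,88): 10 bp
  [88,100): 12 bp
  [100,108): 8 bp
  [108,119): 11 bp
  [119,122): 3 bp
  [122,125): 3 bp
  [125,137): 12 bp
  [137,140): 3 bp
  [140,155): 15 bp
  [155,158): 3 bp
  [158,178): 20 bp
  [178,180): 2 bp
  [180,183): 3 bp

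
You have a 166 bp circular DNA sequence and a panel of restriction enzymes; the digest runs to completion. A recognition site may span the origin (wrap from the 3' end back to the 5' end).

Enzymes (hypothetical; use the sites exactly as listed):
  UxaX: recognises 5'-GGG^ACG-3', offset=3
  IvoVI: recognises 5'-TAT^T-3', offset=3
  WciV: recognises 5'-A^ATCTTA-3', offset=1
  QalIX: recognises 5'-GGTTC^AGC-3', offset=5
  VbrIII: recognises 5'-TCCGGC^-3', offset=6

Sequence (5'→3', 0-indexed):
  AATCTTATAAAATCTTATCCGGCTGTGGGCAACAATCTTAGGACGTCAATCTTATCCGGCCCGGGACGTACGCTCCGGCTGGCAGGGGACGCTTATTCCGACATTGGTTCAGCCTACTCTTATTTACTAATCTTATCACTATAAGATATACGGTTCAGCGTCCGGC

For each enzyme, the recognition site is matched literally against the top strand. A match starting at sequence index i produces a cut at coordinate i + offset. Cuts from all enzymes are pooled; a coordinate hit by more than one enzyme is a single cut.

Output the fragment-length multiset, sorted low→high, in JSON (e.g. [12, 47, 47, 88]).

Scan for sites:
  UxaX (GGGACG, off=3): starts [62, 85] → cuts [65, 88]
  IvoVI (TATT, off=3): starts [93, 120] → cuts [96, 123]
  WciV (AATCTTA, off=1): starts [0, 10, 33, 47, 128] → cuts [1, 11, 34, 48, 129]
  QalIX (GGTTCAGC, off=5): starts [105, 151] → cuts [110, 156]
  VbrIII (TCCGGC, off=6): starts [17, 54, 73, 160] → cuts [0, 23, 60, 79]

Pooled cuts: [0, 1, 11, 23, 34, 48, 60, 65, 79, 88, 96, 110, 123, 129, 156]

Fragments:
  0→1: 1 bp
  1→11: 10 bp
  11→23: 12 bp
  23→34: 11 bp
  34→48: 14 bp
  48→60: 12 bp
  60→65: 5 bp
  65→79: 14 bp
  79→88: 9 bp
  88→96: 8 bp
  96→110: 14 bp
  110→123: 13 bp
  123→129: 6 bp
  129→156: 27 bp
  156→0 (wrap): 166-156+0 = 10 bp

[1,5,6,8,9,10,10,11,12,12,13,14,14,14,27]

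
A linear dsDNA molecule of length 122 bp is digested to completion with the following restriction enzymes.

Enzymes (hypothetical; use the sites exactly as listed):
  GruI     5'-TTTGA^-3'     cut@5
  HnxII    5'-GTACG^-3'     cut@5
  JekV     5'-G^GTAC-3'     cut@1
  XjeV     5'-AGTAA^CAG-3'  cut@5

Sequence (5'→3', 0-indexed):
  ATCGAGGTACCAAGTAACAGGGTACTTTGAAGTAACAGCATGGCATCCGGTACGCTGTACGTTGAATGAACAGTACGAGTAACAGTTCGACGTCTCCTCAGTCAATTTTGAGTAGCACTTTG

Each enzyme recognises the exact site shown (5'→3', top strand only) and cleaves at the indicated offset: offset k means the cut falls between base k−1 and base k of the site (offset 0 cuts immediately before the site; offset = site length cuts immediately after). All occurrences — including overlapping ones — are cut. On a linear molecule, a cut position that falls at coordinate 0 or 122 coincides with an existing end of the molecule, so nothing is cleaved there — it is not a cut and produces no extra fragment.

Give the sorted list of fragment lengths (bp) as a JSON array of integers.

[4,5,5,5,6,7,9,11,11,14,16,29]

Scan for sites:
  GruI (TTTGA, off=5): starts [25, 106] → cuts [30, 111]
  HnxII (GTACG, off=5): starts [49, 56, 72] → cuts [54, 61, 77]
  JekV (GGTAC, off=1): starts [5, 20, 48] → cuts [6, 21, 49]
  XjeV (AGTAACAG, off=5): starts [12, 30, 77] → cuts [17, 35, 82]

Pooled cuts: [6, 17, 21, 30, 35, 49, 54, 61, 77, 82, 111]

Fragments:
  [0,6): 6 bp
  [6,17): 11 bp
  [17,21): 4 bp
  [21,30): 9 bp
  [30,35): 5 bp
  [35,49): 14 bp
  [49,54): 5 bp
  [54,61): 7 bp
  [61,77): 16 bp
  [77,82): 5 bp
  [82,111): 29 bp
  [111,122): 11 bp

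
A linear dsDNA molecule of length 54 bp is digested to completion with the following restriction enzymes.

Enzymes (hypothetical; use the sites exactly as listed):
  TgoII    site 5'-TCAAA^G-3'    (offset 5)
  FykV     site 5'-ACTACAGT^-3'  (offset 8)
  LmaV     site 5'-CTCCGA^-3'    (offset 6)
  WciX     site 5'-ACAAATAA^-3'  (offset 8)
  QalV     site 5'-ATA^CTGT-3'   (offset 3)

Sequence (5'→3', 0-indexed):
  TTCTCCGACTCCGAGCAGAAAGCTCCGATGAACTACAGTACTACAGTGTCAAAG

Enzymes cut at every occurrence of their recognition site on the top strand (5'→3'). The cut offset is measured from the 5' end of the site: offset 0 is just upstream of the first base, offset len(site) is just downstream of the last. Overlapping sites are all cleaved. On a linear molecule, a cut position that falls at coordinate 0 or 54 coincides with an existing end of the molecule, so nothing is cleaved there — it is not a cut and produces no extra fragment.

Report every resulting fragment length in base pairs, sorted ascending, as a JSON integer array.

Per-enzyme occurrences:
  TgoII TCAAAG/5: at [48] ⇒ [53]
  FykV ACTACAGT/8: at [31, 39] ⇒ [39, 47]
  LmaV CTCCGA/6: at [2, 8, 22] ⇒ [8, 14, 28]
  WciX (ACAAATAA, off=8): no sites
  QalV (ATACTGT, off=3): no sites

All cut coordinates (distinct, sorted): [8, 14, 28, 39, 47, 53]

Fragment lengths:
  [0,8): 8 bp
  [8,14): 6 bp
  [14,28): 14 bp
  [28,39): 11 bp
  [39,47): 8 bp
  [47,53): 6 bp
  [53,54): 1 bp

[1,6,6,8,8,11,14]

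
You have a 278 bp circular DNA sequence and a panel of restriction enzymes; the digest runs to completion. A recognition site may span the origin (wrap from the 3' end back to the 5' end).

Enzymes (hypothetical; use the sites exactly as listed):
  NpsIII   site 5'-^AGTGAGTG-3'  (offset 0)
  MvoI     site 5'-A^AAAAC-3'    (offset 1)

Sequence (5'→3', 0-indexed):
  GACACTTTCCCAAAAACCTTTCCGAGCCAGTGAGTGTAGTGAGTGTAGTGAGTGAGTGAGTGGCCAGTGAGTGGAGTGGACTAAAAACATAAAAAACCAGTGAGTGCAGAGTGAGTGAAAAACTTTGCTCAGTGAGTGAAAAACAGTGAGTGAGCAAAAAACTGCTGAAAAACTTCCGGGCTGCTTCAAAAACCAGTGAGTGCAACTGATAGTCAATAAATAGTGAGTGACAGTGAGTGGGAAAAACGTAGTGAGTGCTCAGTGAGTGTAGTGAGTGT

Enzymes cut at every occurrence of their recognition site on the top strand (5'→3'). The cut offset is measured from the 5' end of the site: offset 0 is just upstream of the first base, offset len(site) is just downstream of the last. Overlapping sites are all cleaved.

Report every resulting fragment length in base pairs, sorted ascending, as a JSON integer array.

[4,4,5,6,6,7,9,9,9,9,9,9,10,11,11,11,11,11,12,13,16,18,20,21,27]

Per-enzyme occurrences:
  NpsIII (AGTGAGTG, off=0): starts [28, 37, 46, 50, 54, 65, 98, 109, 130, 144, 194, 221, 231, 249, 260, 269] → cuts [28, 37, 46, 50, 54, 65, 98, 109, 130, 144, 194, 221, 231, 249, 260, 269]
  MvoI (AAAAAC, off=1): starts [11, 82, 91, 117, 138, 156, 167, 187, 241] → cuts [12, 83, 92, 118, 139, 157, 168, 188, 242]

All cut coordinates (distinct, sorted): [12, 28, 37, 46, 50, 54, 65, 83, 92, 98, 109, 118, 130, 139, 144, 157, 168, 188, 194, 221, 231, 242, 249, 260, 269]

Fragment lengths:
  12→28: 16 bp
  28→37: 9 bp
  37→46: 9 bp
  46→50: 4 bp
  50→54: 4 bp
  54→65: 11 bp
  65→83: 18 bp
  83→92: 9 bp
  92→98: 6 bp
  98→109: 11 bp
  109→118: 9 bp
  118→130: 12 bp
  130→139: 9 bp
  139→144: 5 bp
  144→157: 13 bp
  157→168: 11 bp
  168→188: 20 bp
  188→194: 6 bp
  194→221: 27 bp
  221→231: 10 bp
  231→242: 11 bp
  242→249: 7 bp
  249→260: 11 bp
  260→269: 9 bp
  269→12 (wrap): 278-269+12 = 21 bp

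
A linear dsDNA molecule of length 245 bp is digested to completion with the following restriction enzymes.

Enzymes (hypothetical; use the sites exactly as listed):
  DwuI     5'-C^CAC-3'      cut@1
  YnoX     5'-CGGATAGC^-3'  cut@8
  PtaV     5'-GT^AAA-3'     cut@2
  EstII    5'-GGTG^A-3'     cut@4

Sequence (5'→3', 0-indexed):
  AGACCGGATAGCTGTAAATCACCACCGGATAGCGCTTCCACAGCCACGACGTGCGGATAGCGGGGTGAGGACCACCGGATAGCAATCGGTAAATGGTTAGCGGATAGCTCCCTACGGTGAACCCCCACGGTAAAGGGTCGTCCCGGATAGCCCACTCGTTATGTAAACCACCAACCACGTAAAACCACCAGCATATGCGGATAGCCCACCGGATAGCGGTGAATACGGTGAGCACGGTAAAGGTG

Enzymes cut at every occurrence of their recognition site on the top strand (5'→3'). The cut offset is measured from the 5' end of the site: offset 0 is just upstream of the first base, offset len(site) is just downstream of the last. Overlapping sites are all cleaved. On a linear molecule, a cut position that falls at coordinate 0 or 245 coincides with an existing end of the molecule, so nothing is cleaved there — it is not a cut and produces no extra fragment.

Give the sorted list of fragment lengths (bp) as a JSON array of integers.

Per-enzyme occurrences:
  DwuI (CCAC, off=1): starts [21, 37, 43, 71, 124, 151, 167, 174, 184, 205] → cuts [22, 38, 44, 72, 125, 152, 168, 175, 185, 206]
  YnoX (CGGATAGC, off=8): starts [4, 25, 53, 75, 100, 143, 197, 209] → cuts [12, 33, 61, 83, 108, 151, 205, 217]
  PtaV (GTAAA, off=2): starts [13, 88, 129, 162, 178, 236] → cuts [15, 90, 131, 164, 180, 238]
  EstII (GGTGA, off=4): starts [63, 115, 217, 226] → cuts [67, 119, 221, 230]

All cut coordinates (distinct, sorted): [12, 15, 22, 33, 38, 44, 61, 67, 72, 83, 90, 108, 119, 125, 131, 151, 152, 164, 168, 175, 180, 185, 205, 206, 217, 221, 230, 238]

Fragments:
  [0,12): 12 bp
  [12,15): 3 bp
  [15,22): 7 bp
  [22,33): 11 bp
  [33,38): 5 bp
  [38,44): 6 bp
  [44,61): 17 bp
  [61,67): 6 bp
  [67,72): 5 bp
  [72,83): 11 bp
  [83,90): 7 bp
  [90,108): 18 bp
  [108,119): 11 bp
  [119,125): 6 bp
  [125,131): 6 bp
  [131,151): 20 bp
  [151,152): 1 bp
  [152,164): 12 bp
  [164,168): 4 bp
  [168,175): 7 bp
  [175,180): 5 bp
  [180,185): 5 bp
  [185,205): 20 bp
  [205,206): 1 bp
  [206,217): 11 bp
  [217,221): 4 bp
  [221,230): 9 bp
  [230,238): 8 bp
  [238,245): 7 bp

[1,1,3,4,4,5,5,5,5,6,6,6,6,7,7,7,7,8,9,11,11,11,11,12,12,17,18,20,20]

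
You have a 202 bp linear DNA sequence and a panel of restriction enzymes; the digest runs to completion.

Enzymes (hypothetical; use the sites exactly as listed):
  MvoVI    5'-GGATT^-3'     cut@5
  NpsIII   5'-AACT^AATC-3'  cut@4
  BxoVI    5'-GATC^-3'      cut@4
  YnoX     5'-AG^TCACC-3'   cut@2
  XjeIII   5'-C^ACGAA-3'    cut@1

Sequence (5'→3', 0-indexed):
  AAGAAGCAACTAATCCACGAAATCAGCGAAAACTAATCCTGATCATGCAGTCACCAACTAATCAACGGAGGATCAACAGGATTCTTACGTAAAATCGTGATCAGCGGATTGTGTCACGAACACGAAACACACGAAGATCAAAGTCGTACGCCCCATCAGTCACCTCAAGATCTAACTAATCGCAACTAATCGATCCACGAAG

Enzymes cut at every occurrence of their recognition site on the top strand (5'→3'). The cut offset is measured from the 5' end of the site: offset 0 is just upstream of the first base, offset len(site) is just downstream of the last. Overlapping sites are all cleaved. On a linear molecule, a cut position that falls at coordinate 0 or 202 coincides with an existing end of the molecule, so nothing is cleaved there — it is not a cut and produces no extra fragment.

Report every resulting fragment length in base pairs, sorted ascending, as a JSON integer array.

Per-enzyme occurrences:
  MvoVI (GGATT, off=5): starts [78, 105] → cuts [83, 110]
  NpsIII (AACTAATC, off=4): starts [7, 30, 55, 173, 183] → cuts [11, 34, 59, 177, 187]
  BxoVI (GATC, off=4): starts [40, 70, 98, 135, 168, 191] → cuts [44, 74, 102, 139, 172, 195]
  YnoX (AGTCACC, off=2): starts [48, 157] → cuts [50, 159]
  XjeIII (CACGAA, off=1): starts [15, 114, 120, 129, 195] → cuts [16, 115, 121, 130, 196]

Pooled cuts: [11, 16, 34, 44, 50, 59, 74, 83, 102, 110, 115, 121, 130, 139, 159, 172, 177, 187, 195, 196]

Fragment lengths:
  [0,11): 11 bp
  [11,16): 5 bp
  [16,34): 18 bp
  [34,44): 10 bp
  [44,50): 6 bp
  [50,59): 9 bp
  [59,74): 15 bp
  [74,83): 9 bp
  [83,102): 19 bp
  [102,110): 8 bp
  [110,115): 5 bp
  [115,121): 6 bp
  [121,130): 9 bp
  [130,139): 9 bp
  [139,159): 20 bp
  [159,172): 13 bp
  [172,177): 5 bp
  [177,187): 10 bp
  [187,195): 8 bp
  [195,196): 1 bp
  [196,202): 6 bp

[1,5,5,5,6,6,6,8,8,9,9,9,9,10,10,11,13,15,18,19,20]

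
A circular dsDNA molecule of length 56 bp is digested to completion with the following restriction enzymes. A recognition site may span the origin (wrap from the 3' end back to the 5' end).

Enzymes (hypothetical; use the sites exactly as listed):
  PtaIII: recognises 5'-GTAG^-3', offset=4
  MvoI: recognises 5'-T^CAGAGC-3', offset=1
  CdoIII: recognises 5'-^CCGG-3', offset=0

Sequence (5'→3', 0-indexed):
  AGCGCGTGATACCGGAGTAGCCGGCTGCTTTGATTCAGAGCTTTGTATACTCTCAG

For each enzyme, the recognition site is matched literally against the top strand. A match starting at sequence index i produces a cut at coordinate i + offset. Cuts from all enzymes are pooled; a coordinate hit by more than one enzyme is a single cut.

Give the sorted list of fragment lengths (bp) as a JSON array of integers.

Site scan:
  PtaIII GTAG/4: at [16] ⇒ [20]
  MvoI TCAGAGC/1: at [34, 52] ⇒ [35, 53]
  CdoIII CCGG/0: at [11, 20] ⇒ [11, 20]

Pooled cuts: [11, 20, 35, 53]

Fragment lengths:
  11→20: 9 bp
  20→35: 15 bp
  35→53: 18 bp
  53→11 (wrap): 56-53+11 = 14 bp

[9,14,15,18]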